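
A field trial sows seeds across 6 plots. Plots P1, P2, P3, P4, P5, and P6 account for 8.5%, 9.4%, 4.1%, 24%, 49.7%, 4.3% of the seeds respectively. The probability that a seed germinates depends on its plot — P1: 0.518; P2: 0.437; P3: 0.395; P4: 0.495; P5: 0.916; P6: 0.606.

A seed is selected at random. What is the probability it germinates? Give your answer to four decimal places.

Summing over the partition,
P(G) = P(G|P1)·P(P1) + P(G|P2)·P(P2) + P(G|P3)·P(P3) + P(G|P4)·P(P4) + P(G|P5)·P(P5) + P(G|P6)·P(P6)
      = 0.518·0.085 + 0.437·0.094 + 0.395·0.041 + 0.495·0.24 + 0.916·0.497 + 0.606·0.043
      = 0.04403 + 0.041078 + 0.016195 + 0.1188 + 0.455252 + 0.026058 = 0.701413

P(G) ≈ 0.7014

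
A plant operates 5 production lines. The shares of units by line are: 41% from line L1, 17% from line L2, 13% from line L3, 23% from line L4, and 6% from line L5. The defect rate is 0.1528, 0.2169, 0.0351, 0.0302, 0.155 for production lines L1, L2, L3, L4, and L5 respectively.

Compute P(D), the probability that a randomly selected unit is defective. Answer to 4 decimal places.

By the law of total probability,
P(D) = P(D|L1)·P(L1) + P(D|L2)·P(L2) + P(D|L3)·P(L3) + P(D|L4)·P(L4) + P(D|L5)·P(L5)
      = 0.1528·0.41 + 0.2169·0.17 + 0.0351·0.13 + 0.0302·0.23 + 0.155·0.06
      = 0.062648 + 0.036873 + 0.004563 + 0.006946 + 0.0093 = 0.12033

0.1203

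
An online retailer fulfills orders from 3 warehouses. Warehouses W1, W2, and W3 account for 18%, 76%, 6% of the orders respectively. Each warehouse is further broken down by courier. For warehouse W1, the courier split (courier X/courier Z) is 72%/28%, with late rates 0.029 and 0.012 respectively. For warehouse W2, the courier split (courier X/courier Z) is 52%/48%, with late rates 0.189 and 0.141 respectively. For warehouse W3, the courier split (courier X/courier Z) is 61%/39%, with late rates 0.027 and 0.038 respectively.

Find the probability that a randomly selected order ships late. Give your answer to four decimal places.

P(L|W1) = 0.72·0.029 + 0.28·0.012 = 0.02088 + 0.00336 = 0.02424
P(L|W2) = 0.52·0.189 + 0.48·0.141 = 0.09828 + 0.06768 = 0.16596
P(L|W3) = 0.61·0.027 + 0.39·0.038 = 0.01647 + 0.01482 = 0.03129
By total probability over the outer partition,
P(L) = 0.18·0.02424 + 0.76·0.16596 + 0.06·0.03129
      = 0.0043632 + 0.1261296 + 0.0018774 = 0.1323702

P(L) ≈ 0.1324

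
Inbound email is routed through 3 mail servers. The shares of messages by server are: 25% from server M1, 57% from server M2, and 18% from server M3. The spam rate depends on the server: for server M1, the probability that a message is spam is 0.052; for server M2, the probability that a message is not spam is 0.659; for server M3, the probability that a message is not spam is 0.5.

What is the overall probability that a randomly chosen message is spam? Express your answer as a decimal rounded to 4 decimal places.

P(S|M2) = 1 − 0.659 = 0.341.
P(S|M3) = 1 − 0.5 = 0.5.
P(S) = P(S|M1)·P(M1) + P(S|M2)·P(M2) + P(S|M3)·P(M3)
      = 0.052·0.25 + 0.341·0.57 + 0.5·0.18
      = 0.013 + 0.19437 + 0.09 = 0.29737

0.2974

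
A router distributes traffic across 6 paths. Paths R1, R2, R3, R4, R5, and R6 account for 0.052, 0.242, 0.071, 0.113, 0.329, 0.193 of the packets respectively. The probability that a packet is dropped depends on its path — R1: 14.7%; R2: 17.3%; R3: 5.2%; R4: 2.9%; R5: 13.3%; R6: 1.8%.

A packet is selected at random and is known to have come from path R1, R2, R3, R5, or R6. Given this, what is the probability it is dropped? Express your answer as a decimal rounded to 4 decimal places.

Let S = {R1, R2, R3, R5, R6}.
P(S) = 0.052 + 0.242 + 0.071 + 0.329 + 0.193 = 0.887.
P(L ∩ S) = 0.147·0.052 + 0.173·0.242 + 0.052·0.071 + 0.133·0.329 + 0.018·0.193 = 0.007644 + 0.041866 + 0.003692 + 0.043757 + 0.003474 = 0.100433.
P(L | S) = 0.100433 / 0.887 = 0.113228…

0.1132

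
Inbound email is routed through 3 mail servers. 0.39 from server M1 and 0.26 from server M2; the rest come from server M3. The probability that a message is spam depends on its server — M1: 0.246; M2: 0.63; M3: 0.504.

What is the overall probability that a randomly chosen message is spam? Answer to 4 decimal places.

P(M3) = 1 − (0.39 + 0.26) = 0.35.
Using total probability over the partition,
P(S) = P(S|M1)·P(M1) + P(S|M2)·P(M2) + P(S|M3)·P(M3)
      = 0.246·0.39 + 0.63·0.26 + 0.504·0.35
      = 0.09594 + 0.1638 + 0.1764 = 0.43614

P(S) ≈ 0.4361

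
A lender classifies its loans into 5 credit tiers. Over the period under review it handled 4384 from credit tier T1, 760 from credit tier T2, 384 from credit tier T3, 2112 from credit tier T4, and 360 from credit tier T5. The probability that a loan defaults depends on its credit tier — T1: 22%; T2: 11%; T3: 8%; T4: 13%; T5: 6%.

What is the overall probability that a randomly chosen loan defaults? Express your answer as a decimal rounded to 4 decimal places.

Total: 4384 + 760 + 384 + 2112 + 360 = 8000.
P(T1) = 4384/8000 = 0.548. P(T2) = 760/8000 = 0.095. P(T3) = 384/8000 = 0.048. P(T4) = 2112/8000 = 0.264. P(T5) = 360/8000 = 0.045.
P(D) = P(D|T1)·P(T1) + P(D|T2)·P(T2) + P(D|T3)·P(T3) + P(D|T4)·P(T4) + P(D|T5)·P(T5)
      = 0.22·0.548 + 0.11·0.095 + 0.08·0.048 + 0.13·0.264 + 0.06·0.045
      = 0.12056 + 0.01045 + 0.00384 + 0.03432 + 0.0027 = 0.17187

0.1719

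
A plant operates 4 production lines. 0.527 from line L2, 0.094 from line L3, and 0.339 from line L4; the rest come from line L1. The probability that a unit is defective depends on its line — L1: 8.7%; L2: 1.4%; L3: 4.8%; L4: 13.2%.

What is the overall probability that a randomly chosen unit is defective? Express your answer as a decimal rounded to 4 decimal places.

P(L1) = 1 − (0.527 + 0.094 + 0.339) = 0.04.
P(D) = P(D|L1)·P(L1) + P(D|L2)·P(L2) + P(D|L3)·P(L3) + P(D|L4)·P(L4)
      = 0.087·0.04 + 0.014·0.527 + 0.048·0.094 + 0.132·0.339
      = 0.00348 + 0.007378 + 0.004512 + 0.044748 = 0.060118

0.0601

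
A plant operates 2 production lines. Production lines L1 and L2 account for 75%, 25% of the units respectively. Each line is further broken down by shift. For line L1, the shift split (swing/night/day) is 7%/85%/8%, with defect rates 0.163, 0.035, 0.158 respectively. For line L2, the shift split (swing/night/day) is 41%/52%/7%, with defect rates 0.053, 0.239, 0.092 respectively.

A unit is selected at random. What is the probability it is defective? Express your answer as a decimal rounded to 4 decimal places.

P(D) ≈ 0.0785

P(D|L1) = 0.07·0.163 + 0.85·0.035 + 0.08·0.158 = 0.01141 + 0.02975 + 0.01264 = 0.0538
P(D|L2) = 0.41·0.053 + 0.52·0.239 + 0.07·0.092 = 0.02173 + 0.12428 + 0.00644 = 0.15245
Then overall,
P(D) = 0.75·0.0538 + 0.25·0.15245
      = 0.04035 + 0.0381125 = 0.0784625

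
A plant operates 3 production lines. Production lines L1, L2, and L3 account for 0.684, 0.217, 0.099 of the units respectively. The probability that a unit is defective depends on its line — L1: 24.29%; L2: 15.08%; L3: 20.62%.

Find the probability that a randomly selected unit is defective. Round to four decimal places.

P(D) ≈ 0.2193

P(D) = P(D|L1)·P(L1) + P(D|L2)·P(L2) + P(D|L3)·P(L3)
      = 0.2429·0.684 + 0.1508·0.217 + 0.2062·0.099
      = 0.1661436 + 0.0327236 + 0.0204138 = 0.219281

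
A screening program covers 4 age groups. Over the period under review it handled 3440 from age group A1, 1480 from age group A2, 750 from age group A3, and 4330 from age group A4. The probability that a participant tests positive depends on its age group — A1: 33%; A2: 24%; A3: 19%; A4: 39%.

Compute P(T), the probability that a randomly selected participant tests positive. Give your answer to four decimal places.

Total: 3440 + 1480 + 750 + 4330 = 10000.
P(A1) = 3440/10000 = 0.344. P(A2) = 1480/10000 = 0.148. P(A3) = 750/10000 = 0.075. P(A4) = 4330/10000 = 0.433.
Summing over the partition,
P(T) = P(T|A1)·P(A1) + P(T|A2)·P(A2) + P(T|A3)·P(A3) + P(T|A4)·P(A4)
      = 0.33·0.344 + 0.24·0.148 + 0.19·0.075 + 0.39·0.433
      = 0.11352 + 0.03552 + 0.01425 + 0.16887 = 0.33216

P(T) ≈ 0.3322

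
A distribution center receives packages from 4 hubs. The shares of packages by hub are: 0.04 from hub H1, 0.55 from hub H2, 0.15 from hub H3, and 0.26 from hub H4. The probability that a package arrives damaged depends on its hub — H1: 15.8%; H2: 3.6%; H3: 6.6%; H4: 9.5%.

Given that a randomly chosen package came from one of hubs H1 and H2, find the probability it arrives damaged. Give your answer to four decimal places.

P(D|S) ≈ 0.0443

Let S = {H1, H2}.
P(S) = 0.04 + 0.55 = 0.59.
P(D ∩ S) = 0.158·0.04 + 0.036·0.55 = 0.00632 + 0.0198 = 0.02612.
P(D | S) = 0.02612 / 0.59 = 0.044271…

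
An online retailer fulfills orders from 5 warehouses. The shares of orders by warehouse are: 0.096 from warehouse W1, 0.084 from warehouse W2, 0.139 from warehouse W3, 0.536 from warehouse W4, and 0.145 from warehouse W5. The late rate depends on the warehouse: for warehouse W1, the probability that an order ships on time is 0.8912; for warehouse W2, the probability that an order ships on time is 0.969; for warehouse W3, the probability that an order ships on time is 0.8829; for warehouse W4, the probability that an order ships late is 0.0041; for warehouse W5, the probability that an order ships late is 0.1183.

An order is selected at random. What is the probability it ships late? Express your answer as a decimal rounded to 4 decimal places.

P(L|W1) = 1 − 0.8912 = 0.1088.
P(L|W2) = 1 − 0.969 = 0.031.
P(L|W3) = 1 − 0.8829 = 0.1171.
P(L) = P(L|W1)·P(W1) + P(L|W2)·P(W2) + P(L|W3)·P(W3) + P(L|W4)·P(W4) + P(L|W5)·P(W5)
      = 0.1088·0.096 + 0.031·0.084 + 0.1171·0.139 + 0.0041·0.536 + 0.1183·0.145
      = 0.0104448 + 0.002604 + 0.0162769 + 0.0021976 + 0.0171535 = 0.0486768

P(L) ≈ 0.0487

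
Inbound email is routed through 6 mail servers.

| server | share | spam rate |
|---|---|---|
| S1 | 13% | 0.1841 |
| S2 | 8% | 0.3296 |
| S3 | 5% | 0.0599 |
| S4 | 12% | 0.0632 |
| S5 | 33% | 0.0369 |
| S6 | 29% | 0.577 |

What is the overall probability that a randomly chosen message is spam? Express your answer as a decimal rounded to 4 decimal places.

P(S) = P(S|S1)·P(S1) + P(S|S2)·P(S2) + P(S|S3)·P(S3) + P(S|S4)·P(S4) + P(S|S5)·P(S5) + P(S|S6)·P(S6)
      = 0.1841·0.13 + 0.3296·0.08 + 0.0599·0.05 + 0.0632·0.12 + 0.0369·0.33 + 0.577·0.29
      = 0.023933 + 0.026368 + 0.002995 + 0.007584 + 0.012177 + 0.16733 = 0.240387

0.2404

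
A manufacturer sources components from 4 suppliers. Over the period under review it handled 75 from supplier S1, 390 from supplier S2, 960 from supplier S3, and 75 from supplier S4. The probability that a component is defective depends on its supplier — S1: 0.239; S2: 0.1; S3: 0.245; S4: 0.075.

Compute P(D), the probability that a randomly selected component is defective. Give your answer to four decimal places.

Total: 75 + 390 + 960 + 75 = 1500.
P(S1) = 75/1500 = 0.05. P(S2) = 390/1500 = 0.26. P(S3) = 960/1500 = 0.64. P(S4) = 75/1500 = 0.05.
P(D) = P(D|S1)·P(S1) + P(D|S2)·P(S2) + P(D|S3)·P(S3) + P(D|S4)·P(S4)
      = 0.239·0.05 + 0.1·0.26 + 0.245·0.64 + 0.075·0.05
      = 0.01195 + 0.026 + 0.1568 + 0.00375 = 0.1985

P(D) ≈ 0.1985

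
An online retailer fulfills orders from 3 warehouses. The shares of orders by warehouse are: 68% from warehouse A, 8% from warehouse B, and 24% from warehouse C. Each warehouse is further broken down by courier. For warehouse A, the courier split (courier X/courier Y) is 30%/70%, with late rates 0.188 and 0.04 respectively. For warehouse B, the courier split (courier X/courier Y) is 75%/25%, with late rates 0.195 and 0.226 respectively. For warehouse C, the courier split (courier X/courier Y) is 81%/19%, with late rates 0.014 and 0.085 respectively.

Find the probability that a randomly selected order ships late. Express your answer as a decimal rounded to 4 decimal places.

P(L|A) = 0.3·0.188 + 0.7·0.04 = 0.0564 + 0.028 = 0.0844
P(L|B) = 0.75·0.195 + 0.25·0.226 = 0.14625 + 0.0565 = 0.20275
P(L|C) = 0.81·0.014 + 0.19·0.085 = 0.01134 + 0.01615 = 0.02749
Then overall,
P(L) = 0.68·0.0844 + 0.08·0.20275 + 0.24·0.02749
      = 0.057392 + 0.01622 + 0.0065976 = 0.0802096

0.0802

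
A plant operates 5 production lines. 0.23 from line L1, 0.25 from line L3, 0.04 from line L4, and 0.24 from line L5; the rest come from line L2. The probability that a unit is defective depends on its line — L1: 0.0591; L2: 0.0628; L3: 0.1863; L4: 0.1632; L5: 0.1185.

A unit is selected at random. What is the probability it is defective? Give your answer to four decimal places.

0.1102

P(L2) = 1 − (0.23 + 0.25 + 0.04 + 0.24) = 0.24.
Using total probability over the partition,
P(D) = P(D|L1)·P(L1) + P(D|L2)·P(L2) + P(D|L3)·P(L3) + P(D|L4)·P(L4) + P(D|L5)·P(L5)
      = 0.0591·0.23 + 0.0628·0.24 + 0.1863·0.25 + 0.1632·0.04 + 0.1185·0.24
      = 0.013593 + 0.015072 + 0.046575 + 0.006528 + 0.02844 = 0.110208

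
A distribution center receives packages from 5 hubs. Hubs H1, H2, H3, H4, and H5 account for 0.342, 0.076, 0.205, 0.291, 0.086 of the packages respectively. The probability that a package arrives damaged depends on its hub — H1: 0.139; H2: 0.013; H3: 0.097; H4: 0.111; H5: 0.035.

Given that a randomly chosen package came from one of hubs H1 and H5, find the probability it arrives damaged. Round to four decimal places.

0.1181

Let S = {H1, H5}.
P(S) = 0.342 + 0.086 = 0.428.
P(D ∩ S) = 0.139·0.342 + 0.035·0.086 = 0.047538 + 0.00301 = 0.050548.
P(D | S) = 0.050548 / 0.428 = 0.118103…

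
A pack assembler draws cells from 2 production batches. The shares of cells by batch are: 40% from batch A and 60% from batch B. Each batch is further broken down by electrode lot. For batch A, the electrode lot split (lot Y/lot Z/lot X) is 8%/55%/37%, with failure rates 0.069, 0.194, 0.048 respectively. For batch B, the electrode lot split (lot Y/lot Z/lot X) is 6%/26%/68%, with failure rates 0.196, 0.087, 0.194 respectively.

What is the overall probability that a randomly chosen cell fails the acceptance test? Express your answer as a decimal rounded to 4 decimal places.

0.1518

P(F|A) = 0.08·0.069 + 0.55·0.194 + 0.37·0.048 = 0.00552 + 0.1067 + 0.01776 = 0.12998
P(F|B) = 0.06·0.196 + 0.26·0.087 + 0.68·0.194 = 0.01176 + 0.02262 + 0.13192 = 0.1663
Then overall,
P(F) = 0.4·0.12998 + 0.6·0.1663
      = 0.051992 + 0.09978 = 0.151772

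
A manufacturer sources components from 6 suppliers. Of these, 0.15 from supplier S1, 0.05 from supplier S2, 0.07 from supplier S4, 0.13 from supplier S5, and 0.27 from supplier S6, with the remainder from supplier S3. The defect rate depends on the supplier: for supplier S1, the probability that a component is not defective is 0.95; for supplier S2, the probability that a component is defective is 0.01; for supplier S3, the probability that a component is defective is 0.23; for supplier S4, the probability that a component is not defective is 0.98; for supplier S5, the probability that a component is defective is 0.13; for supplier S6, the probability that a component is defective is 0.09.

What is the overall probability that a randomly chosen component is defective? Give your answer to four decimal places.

P(D) ≈ 0.1265

P(S3) = 1 − (0.15 + 0.05 + 0.07 + 0.13 + 0.27) = 0.33.
P(D|S1) = 1 − 0.95 = 0.05.
P(D|S4) = 1 − 0.98 = 0.02.
P(D) = P(D|S1)·P(S1) + P(D|S2)·P(S2) + P(D|S3)·P(S3) + P(D|S4)·P(S4) + P(D|S5)·P(S5) + P(D|S6)·P(S6)
      = 0.05·0.15 + 0.01·0.05 + 0.23·0.33 + 0.02·0.07 + 0.13·0.13 + 0.09·0.27
      = 0.0075 + 0.0005 + 0.0759 + 0.0014 + 0.0169 + 0.0243 = 0.1265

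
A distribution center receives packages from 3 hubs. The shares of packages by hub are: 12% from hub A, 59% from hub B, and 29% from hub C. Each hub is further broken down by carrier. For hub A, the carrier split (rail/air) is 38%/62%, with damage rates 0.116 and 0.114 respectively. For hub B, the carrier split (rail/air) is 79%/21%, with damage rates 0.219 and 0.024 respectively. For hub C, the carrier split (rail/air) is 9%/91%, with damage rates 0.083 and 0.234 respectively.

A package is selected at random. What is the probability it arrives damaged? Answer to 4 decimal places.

0.1827

P(D|A) = 0.38·0.116 + 0.62·0.114 = 0.04408 + 0.07068 = 0.11476
P(D|B) = 0.79·0.219 + 0.21·0.024 = 0.17301 + 0.00504 = 0.17805
P(D|C) = 0.09·0.083 + 0.91·0.234 = 0.00747 + 0.21294 = 0.22041
By total probability over the outer partition,
P(D) = 0.12·0.11476 + 0.59·0.17805 + 0.29·0.22041
      = 0.0137712 + 0.1050495 + 0.0639189 = 0.1827396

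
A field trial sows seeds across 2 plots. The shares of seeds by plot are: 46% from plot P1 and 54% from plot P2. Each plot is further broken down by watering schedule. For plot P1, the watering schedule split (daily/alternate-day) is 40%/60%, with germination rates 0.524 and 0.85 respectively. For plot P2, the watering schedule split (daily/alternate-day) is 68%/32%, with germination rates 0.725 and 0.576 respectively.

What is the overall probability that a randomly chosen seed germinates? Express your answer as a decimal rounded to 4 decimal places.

P(G|P1) = 0.4·0.524 + 0.6·0.85 = 0.2096 + 0.51 = 0.7196
P(G|P2) = 0.68·0.725 + 0.32·0.576 = 0.493 + 0.18432 = 0.67732
By total probability over the outer partition,
P(G) = 0.46·0.7196 + 0.54·0.67732
      = 0.331016 + 0.3657528 = 0.6967688

0.6968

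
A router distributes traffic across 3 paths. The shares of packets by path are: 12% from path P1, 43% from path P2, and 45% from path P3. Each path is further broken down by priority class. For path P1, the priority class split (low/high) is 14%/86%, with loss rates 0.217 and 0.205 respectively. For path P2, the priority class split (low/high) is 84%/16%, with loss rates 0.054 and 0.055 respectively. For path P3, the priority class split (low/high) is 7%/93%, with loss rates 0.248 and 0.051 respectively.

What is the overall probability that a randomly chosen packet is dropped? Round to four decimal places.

P(L|P1) = 0.14·0.217 + 0.86·0.205 = 0.03038 + 0.1763 = 0.20668
P(L|P2) = 0.84·0.054 + 0.16·0.055 = 0.04536 + 0.0088 = 0.05416
P(L|P3) = 0.07·0.248 + 0.93·0.051 = 0.01736 + 0.04743 = 0.06479
Then overall,
P(L) = 0.12·0.20668 + 0.43·0.05416 + 0.45·0.06479
      = 0.0248016 + 0.0232888 + 0.0291555 = 0.0772459

P(L) ≈ 0.0772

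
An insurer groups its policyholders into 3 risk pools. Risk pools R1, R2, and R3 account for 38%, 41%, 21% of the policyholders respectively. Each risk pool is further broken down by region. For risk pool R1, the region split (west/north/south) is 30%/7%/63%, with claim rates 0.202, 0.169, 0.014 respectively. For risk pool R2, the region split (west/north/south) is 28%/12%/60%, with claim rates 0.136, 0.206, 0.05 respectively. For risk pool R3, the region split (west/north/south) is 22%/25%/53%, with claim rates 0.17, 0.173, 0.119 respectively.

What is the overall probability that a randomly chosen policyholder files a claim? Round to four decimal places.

P(C) ≈ 0.0991

P(C|R1) = 0.3·0.202 + 0.07·0.169 + 0.63·0.014 = 0.0606 + 0.01183 + 0.00882 = 0.08125
P(C|R2) = 0.28·0.136 + 0.12·0.206 + 0.6·0.05 = 0.03808 + 0.02472 + 0.03 = 0.0928
P(C|R3) = 0.22·0.17 + 0.25·0.173 + 0.53·0.119 = 0.0374 + 0.04325 + 0.06307 = 0.14372
Then overall,
P(C) = 0.38·0.08125 + 0.41·0.0928 + 0.21·0.14372
      = 0.030875 + 0.038048 + 0.0301812 = 0.0991042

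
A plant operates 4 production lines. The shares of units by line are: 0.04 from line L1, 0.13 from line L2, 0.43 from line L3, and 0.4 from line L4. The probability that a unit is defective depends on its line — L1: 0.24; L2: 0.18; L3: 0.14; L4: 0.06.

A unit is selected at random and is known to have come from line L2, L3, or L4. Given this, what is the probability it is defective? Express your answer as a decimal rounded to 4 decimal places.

Let S = {L2, L3, L4}.
P(S) = 0.13 + 0.43 + 0.4 = 0.96.
P(D ∩ S) = 0.18·0.13 + 0.14·0.43 + 0.06·0.4 = 0.0234 + 0.0602 + 0.024 = 0.1076.
P(D | S) = 0.1076 / 0.96 = 0.112083…

P(D|S) ≈ 0.1121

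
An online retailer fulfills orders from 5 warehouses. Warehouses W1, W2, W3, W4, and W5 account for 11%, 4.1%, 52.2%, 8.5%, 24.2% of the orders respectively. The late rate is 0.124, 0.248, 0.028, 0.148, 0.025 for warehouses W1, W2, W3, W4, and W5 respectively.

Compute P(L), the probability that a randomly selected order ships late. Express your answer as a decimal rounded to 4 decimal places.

0.0571

P(L) = P(L|W1)·P(W1) + P(L|W2)·P(W2) + P(L|W3)·P(W3) + P(L|W4)·P(W4) + P(L|W5)·P(W5)
      = 0.124·0.11 + 0.248·0.041 + 0.028·0.522 + 0.148·0.085 + 0.025·0.242
      = 0.01364 + 0.010168 + 0.014616 + 0.01258 + 0.00605 = 0.057054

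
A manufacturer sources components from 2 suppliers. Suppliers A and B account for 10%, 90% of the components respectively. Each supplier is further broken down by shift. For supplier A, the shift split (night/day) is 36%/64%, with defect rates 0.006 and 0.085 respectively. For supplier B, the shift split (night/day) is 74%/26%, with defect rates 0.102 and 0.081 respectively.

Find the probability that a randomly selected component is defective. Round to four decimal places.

P(D|A) = 0.36·0.006 + 0.64·0.085 = 0.00216 + 0.0544 = 0.05656
P(D|B) = 0.74·0.102 + 0.26·0.081 = 0.07548 + 0.02106 = 0.09654
Then overall,
P(D) = 0.1·0.05656 + 0.9·0.09654
      = 0.005656 + 0.086886 = 0.092542

P(D) ≈ 0.0925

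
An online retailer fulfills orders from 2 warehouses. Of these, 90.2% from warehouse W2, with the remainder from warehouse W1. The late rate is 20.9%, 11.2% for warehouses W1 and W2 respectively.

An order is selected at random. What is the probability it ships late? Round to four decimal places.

P(L) ≈ 0.1215

P(W1) = 1 − (0.902) = 0.098.
By the law of total probability,
P(L) = P(L|W1)·P(W1) + P(L|W2)·P(W2)
      = 0.209·0.098 + 0.112·0.902
      = 0.020482 + 0.101024 = 0.121506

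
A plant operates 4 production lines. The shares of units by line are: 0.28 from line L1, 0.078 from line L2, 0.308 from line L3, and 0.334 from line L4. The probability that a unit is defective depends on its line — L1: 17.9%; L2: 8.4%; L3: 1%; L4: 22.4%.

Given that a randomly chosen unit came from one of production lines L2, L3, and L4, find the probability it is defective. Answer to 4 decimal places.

Let S = {L2, L3, L4}.
P(S) = 0.078 + 0.308 + 0.334 = 0.72.
P(D ∩ S) = 0.084·0.078 + 0.01·0.308 + 0.224·0.334 = 0.006552 + 0.00308 + 0.074816 = 0.084448.
P(D | S) = 0.084448 / 0.72 = 0.117289…

P(D|S) ≈ 0.1173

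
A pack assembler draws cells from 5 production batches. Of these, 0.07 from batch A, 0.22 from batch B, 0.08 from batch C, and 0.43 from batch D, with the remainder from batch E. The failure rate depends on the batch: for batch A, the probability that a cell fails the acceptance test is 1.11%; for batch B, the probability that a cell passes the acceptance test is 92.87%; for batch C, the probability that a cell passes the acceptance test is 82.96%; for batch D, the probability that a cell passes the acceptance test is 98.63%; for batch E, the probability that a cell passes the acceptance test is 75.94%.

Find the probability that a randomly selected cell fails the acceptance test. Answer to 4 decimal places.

P(E) = 1 − (0.07 + 0.22 + 0.08 + 0.43) = 0.2.
P(F|B) = 1 − 0.9287 = 0.0713.
P(F|C) = 1 − 0.8296 = 0.1704.
P(F|D) = 1 − 0.9863 = 0.0137.
P(F|E) = 1 − 0.7594 = 0.2406.
Summing over the partition,
P(F) = P(F|A)·P(A) + P(F|B)·P(B) + P(F|C)·P(C) + P(F|D)·P(D) + P(F|E)·P(E)
      = 0.0111·0.07 + 0.0713·0.22 + 0.1704·0.08 + 0.0137·0.43 + 0.2406·0.2
      = 0.000777 + 0.015686 + 0.013632 + 0.005891 + 0.04812 = 0.084106

P(F) ≈ 0.0841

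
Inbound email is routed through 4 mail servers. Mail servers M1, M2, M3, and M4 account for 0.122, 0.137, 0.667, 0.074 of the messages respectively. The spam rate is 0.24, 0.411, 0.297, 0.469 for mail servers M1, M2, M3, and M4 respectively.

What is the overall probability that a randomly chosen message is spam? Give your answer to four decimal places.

P(S) ≈ 0.3184

By the law of total probability,
P(S) = P(S|M1)·P(M1) + P(S|M2)·P(M2) + P(S|M3)·P(M3) + P(S|M4)·P(M4)
      = 0.24·0.122 + 0.411·0.137 + 0.297·0.667 + 0.469·0.074
      = 0.02928 + 0.056307 + 0.198099 + 0.034706 = 0.318392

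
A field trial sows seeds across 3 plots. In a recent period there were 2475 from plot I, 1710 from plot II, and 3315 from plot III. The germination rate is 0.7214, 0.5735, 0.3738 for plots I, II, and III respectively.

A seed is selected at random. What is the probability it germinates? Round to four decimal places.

Total: 2475 + 1710 + 3315 = 7500.
P(I) = 2475/7500 = 0.33. P(II) = 1710/7500 = 0.228. P(III) = 3315/7500 = 0.442.
P(G) = P(G|I)·P(I) + P(G|II)·P(II) + P(G|III)·P(III)
      = 0.7214·0.33 + 0.5735·0.228 + 0.3738·0.442
      = 0.238062 + 0.130758 + 0.1652196 = 0.5340396

P(G) ≈ 0.5340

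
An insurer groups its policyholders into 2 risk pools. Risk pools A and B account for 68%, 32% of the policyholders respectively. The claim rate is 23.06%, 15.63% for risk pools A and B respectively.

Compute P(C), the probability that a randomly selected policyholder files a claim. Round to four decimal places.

P(C) ≈ 0.2068

P(C) = P(C|A)·P(A) + P(C|B)·P(B)
      = 0.2306·0.68 + 0.1563·0.32
      = 0.156808 + 0.050016 = 0.206824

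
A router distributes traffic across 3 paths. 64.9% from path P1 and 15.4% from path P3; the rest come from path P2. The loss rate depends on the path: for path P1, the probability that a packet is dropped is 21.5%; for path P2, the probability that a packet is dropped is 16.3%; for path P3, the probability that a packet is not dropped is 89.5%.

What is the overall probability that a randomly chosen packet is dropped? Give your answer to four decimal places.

P(P2) = 1 − (0.649 + 0.154) = 0.197.
P(L|P3) = 1 − 0.895 = 0.105.
By the law of total probability,
P(L) = P(L|P1)·P(P1) + P(L|P2)·P(P2) + P(L|P3)·P(P3)
      = 0.215·0.649 + 0.163·0.197 + 0.105·0.154
      = 0.139535 + 0.032111 + 0.01617 = 0.187816

P(L) ≈ 0.1878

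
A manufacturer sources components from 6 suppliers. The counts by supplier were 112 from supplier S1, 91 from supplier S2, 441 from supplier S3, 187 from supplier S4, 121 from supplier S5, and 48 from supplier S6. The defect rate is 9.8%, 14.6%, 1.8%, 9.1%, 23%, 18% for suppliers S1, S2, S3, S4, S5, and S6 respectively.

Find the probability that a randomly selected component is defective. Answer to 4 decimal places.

Total: 112 + 91 + 441 + 187 + 121 + 48 = 1000.
P(S1) = 112/1000 = 0.112. P(S2) = 91/1000 = 0.091. P(S3) = 441/1000 = 0.441. P(S4) = 187/1000 = 0.187. P(S5) = 121/1000 = 0.121. P(S6) = 48/1000 = 0.048.
P(D) = P(D|S1)·P(S1) + P(D|S2)·P(S2) + P(D|S3)·P(S3) + P(D|S4)·P(S4) + P(D|S5)·P(S5) + P(D|S6)·P(S6)
      = 0.098·0.112 + 0.146·0.091 + 0.018·0.441 + 0.091·0.187 + 0.23·0.121 + 0.18·0.048
      = 0.010976 + 0.013286 + 0.007938 + 0.017017 + 0.02783 + 0.00864 = 0.085687

0.0857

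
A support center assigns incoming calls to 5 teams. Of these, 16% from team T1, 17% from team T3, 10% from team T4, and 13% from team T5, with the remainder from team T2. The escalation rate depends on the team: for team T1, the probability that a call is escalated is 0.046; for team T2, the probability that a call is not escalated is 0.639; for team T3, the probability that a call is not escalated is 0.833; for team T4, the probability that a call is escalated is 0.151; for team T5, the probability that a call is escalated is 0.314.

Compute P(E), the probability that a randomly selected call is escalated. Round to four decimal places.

P(E) ≈ 0.2505

P(T2) = 1 − (0.16 + 0.17 + 0.1 + 0.13) = 0.44.
P(E|T2) = 1 − 0.639 = 0.361.
P(E|T3) = 1 − 0.833 = 0.167.
Summing over the partition,
P(E) = P(E|T1)·P(T1) + P(E|T2)·P(T2) + P(E|T3)·P(T3) + P(E|T4)·P(T4) + P(E|T5)·P(T5)
      = 0.046·0.16 + 0.361·0.44 + 0.167·0.17 + 0.151·0.1 + 0.314·0.13
      = 0.00736 + 0.15884 + 0.02839 + 0.0151 + 0.04082 = 0.25051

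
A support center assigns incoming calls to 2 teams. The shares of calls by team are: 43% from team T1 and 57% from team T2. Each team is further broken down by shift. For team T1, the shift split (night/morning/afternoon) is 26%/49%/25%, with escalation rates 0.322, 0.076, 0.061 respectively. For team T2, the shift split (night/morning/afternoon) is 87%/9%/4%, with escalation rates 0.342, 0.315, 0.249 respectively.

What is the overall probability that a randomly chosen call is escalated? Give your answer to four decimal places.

P(E|T1) = 0.26·0.322 + 0.49·0.076 + 0.25·0.061 = 0.08372 + 0.03724 + 0.01525 = 0.13621
P(E|T2) = 0.87·0.342 + 0.09·0.315 + 0.04·0.249 = 0.29754 + 0.02835 + 0.00996 = 0.33585
By total probability over the outer partition,
P(E) = 0.43·0.13621 + 0.57·0.33585
      = 0.0585703 + 0.1914345 = 0.2500048

0.2500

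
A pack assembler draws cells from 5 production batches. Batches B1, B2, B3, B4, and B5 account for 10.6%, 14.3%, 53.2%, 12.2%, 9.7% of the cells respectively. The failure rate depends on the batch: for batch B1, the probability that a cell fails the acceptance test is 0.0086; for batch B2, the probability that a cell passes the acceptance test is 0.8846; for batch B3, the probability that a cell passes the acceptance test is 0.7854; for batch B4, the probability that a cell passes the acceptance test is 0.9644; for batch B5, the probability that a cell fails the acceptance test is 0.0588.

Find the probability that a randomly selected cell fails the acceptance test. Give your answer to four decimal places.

P(F|B2) = 1 − 0.8846 = 0.1154.
P(F|B3) = 1 − 0.7854 = 0.2146.
P(F|B4) = 1 − 0.9644 = 0.0356.
P(F) = P(F|B1)·P(B1) + P(F|B2)·P(B2) + P(F|B3)·P(B3) + P(F|B4)·P(B4) + P(F|B5)·P(B5)
      = 0.0086·0.106 + 0.1154·0.143 + 0.2146·0.532 + 0.0356·0.122 + 0.0588·0.097
      = 0.0009116 + 0.0165022 + 0.1141672 + 0.0043432 + 0.0057036 = 0.1416278

P(F) ≈ 0.1416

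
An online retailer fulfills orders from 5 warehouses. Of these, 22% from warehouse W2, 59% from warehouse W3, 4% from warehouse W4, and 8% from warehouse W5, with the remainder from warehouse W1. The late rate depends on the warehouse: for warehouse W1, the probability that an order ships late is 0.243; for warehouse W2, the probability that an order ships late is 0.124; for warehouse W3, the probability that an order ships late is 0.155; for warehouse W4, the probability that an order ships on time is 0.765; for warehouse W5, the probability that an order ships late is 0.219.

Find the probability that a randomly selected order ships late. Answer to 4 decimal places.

P(W1) = 1 − (0.22 + 0.59 + 0.04 + 0.08) = 0.07.
P(L|W4) = 1 − 0.765 = 0.235.
P(L) = P(L|W1)·P(W1) + P(L|W2)·P(W2) + P(L|W3)·P(W3) + P(L|W4)·P(W4) + P(L|W5)·P(W5)
      = 0.243·0.07 + 0.124·0.22 + 0.155·0.59 + 0.235·0.04 + 0.219·0.08
      = 0.01701 + 0.02728 + 0.09145 + 0.0094 + 0.01752 = 0.16266

P(L) ≈ 0.1627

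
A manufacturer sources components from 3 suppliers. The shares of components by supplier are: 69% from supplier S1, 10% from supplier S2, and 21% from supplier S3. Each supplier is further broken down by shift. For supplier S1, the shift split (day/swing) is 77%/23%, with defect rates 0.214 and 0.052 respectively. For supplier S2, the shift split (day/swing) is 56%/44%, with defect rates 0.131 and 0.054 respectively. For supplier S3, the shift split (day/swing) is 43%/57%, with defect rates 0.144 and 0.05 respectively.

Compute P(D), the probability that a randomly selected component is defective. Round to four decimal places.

P(D|S1) = 0.77·0.214 + 0.23·0.052 = 0.16478 + 0.01196 = 0.17674
P(D|S2) = 0.56·0.131 + 0.44·0.054 = 0.07336 + 0.02376 = 0.09712
P(D|S3) = 0.43·0.144 + 0.57·0.05 = 0.06192 + 0.0285 = 0.09042
Then overall,
P(D) = 0.69·0.17674 + 0.1·0.09712 + 0.21·0.09042
      = 0.1219506 + 0.009712 + 0.0189882 = 0.1506508

P(D) ≈ 0.1507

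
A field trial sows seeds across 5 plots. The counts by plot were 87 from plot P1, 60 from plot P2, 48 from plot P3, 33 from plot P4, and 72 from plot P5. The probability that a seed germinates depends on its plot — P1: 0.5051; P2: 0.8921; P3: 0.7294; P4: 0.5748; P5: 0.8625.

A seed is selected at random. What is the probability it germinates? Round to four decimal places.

Total: 87 + 60 + 48 + 33 + 72 = 300.
P(P1) = 87/300 = 0.29. P(P2) = 60/300 = 0.2. P(P3) = 48/300 = 0.16. P(P4) = 33/300 = 0.11. P(P5) = 72/300 = 0.24.
Using total probability over the partition,
P(G) = P(G|P1)·P(P1) + P(G|P2)·P(P2) + P(G|P3)·P(P3) + P(G|P4)·P(P4) + P(G|P5)·P(P5)
      = 0.5051·0.29 + 0.8921·0.2 + 0.7294·0.16 + 0.5748·0.11 + 0.8625·0.24
      = 0.146479 + 0.17842 + 0.116704 + 0.063228 + 0.207 = 0.711831

0.7118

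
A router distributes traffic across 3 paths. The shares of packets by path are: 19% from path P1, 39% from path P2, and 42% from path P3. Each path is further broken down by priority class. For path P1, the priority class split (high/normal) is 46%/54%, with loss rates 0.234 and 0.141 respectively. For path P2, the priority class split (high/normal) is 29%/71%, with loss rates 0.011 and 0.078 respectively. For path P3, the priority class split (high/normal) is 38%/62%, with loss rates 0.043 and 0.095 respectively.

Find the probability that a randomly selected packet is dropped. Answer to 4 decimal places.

P(L|P1) = 0.46·0.234 + 0.54·0.141 = 0.10764 + 0.07614 = 0.18378
P(L|P2) = 0.29·0.011 + 0.71·0.078 = 0.00319 + 0.05538 = 0.05857
P(L|P3) = 0.38·0.043 + 0.62·0.095 = 0.01634 + 0.0589 = 0.07524
By total probability over the outer partition,
P(L) = 0.19·0.18378 + 0.39·0.05857 + 0.42·0.07524
      = 0.0349182 + 0.0228423 + 0.0316008 = 0.0893613

0.0894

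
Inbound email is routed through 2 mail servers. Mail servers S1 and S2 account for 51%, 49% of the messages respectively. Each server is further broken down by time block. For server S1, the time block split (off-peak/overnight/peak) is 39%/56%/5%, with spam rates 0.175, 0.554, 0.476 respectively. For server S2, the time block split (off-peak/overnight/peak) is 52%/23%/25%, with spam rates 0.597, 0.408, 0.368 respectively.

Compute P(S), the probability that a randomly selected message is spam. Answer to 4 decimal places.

P(S|S1) = 0.39·0.175 + 0.56·0.554 + 0.05·0.476 = 0.06825 + 0.31024 + 0.0238 = 0.40229
P(S|S2) = 0.52·0.597 + 0.23·0.408 + 0.25·0.368 = 0.31044 + 0.09384 + 0.092 = 0.49628
Then overall,
P(S) = 0.51·0.40229 + 0.49·0.49628
      = 0.2051679 + 0.2431772 = 0.4483451

P(S) ≈ 0.4483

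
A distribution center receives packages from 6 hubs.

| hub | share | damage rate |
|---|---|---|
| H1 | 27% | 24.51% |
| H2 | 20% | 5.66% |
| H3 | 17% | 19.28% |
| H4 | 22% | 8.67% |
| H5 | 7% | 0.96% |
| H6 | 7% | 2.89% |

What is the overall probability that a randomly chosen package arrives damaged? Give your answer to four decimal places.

Summing over the partition,
P(D) = P(D|H1)·P(H1) + P(D|H2)·P(H2) + P(D|H3)·P(H3) + P(D|H4)·P(H4) + P(D|H5)·P(H5) + P(D|H6)·P(H6)
      = 0.2451·0.27 + 0.0566·0.2 + 0.1928·0.17 + 0.0867·0.22 + 0.0096·0.07 + 0.0289·0.07
      = 0.066177 + 0.01132 + 0.032776 + 0.019074 + 0.000672 + 0.002023 = 0.132042

P(D) ≈ 0.1320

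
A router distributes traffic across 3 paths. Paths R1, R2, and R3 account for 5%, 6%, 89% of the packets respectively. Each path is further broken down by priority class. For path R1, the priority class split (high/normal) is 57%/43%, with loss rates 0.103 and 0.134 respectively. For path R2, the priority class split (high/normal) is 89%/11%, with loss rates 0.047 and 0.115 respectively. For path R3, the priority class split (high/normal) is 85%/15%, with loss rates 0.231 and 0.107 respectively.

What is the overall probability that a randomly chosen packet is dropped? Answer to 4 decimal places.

P(L|R1) = 0.57·0.103 + 0.43·0.134 = 0.05871 + 0.05762 = 0.11633
P(L|R2) = 0.89·0.047 + 0.11·0.115 = 0.04183 + 0.01265 = 0.05448
P(L|R3) = 0.85·0.231 + 0.15·0.107 = 0.19635 + 0.01605 = 0.2124
By total probability over the outer partition,
P(L) = 0.05·0.11633 + 0.06·0.05448 + 0.89·0.2124
      = 0.0058165 + 0.0032688 + 0.189036 = 0.1981213

P(L) ≈ 0.1981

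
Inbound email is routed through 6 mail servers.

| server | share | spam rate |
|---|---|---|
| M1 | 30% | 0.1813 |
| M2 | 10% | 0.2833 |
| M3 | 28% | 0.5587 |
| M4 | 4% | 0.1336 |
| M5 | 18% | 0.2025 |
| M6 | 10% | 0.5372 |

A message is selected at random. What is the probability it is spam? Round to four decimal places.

P(S) = P(S|M1)·P(M1) + P(S|M2)·P(M2) + P(S|M3)·P(M3) + P(S|M4)·P(M4) + P(S|M5)·P(M5) + P(S|M6)·P(M6)
      = 0.1813·0.3 + 0.2833·0.1 + 0.5587·0.28 + 0.1336·0.04 + 0.2025·0.18 + 0.5372·0.1
      = 0.05439 + 0.02833 + 0.156436 + 0.005344 + 0.03645 + 0.05372 = 0.33467

0.3347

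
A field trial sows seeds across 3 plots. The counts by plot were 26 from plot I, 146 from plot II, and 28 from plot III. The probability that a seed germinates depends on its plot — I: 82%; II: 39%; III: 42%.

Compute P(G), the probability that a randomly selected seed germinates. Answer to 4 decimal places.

P(G) ≈ 0.4501

Total: 26 + 146 + 28 = 200.
P(I) = 26/200 = 0.13. P(II) = 146/200 = 0.73. P(III) = 28/200 = 0.14.
Summing over the partition,
P(G) = P(G|I)·P(I) + P(G|II)·P(II) + P(G|III)·P(III)
      = 0.82·0.13 + 0.39·0.73 + 0.42·0.14
      = 0.1066 + 0.2847 + 0.0588 = 0.4501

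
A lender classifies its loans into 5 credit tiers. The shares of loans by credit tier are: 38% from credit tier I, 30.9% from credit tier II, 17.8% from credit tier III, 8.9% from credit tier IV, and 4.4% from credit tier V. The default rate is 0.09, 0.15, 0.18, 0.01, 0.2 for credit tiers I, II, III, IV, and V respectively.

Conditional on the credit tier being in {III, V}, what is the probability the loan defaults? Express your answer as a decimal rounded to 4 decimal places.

Let S = {III, V}.
P(S) = 0.178 + 0.044 = 0.222.
P(D ∩ S) = 0.18·0.178 + 0.2·0.044 = 0.03204 + 0.0088 = 0.04084.
P(D | S) = 0.04084 / 0.222 = 0.183964…

0.1840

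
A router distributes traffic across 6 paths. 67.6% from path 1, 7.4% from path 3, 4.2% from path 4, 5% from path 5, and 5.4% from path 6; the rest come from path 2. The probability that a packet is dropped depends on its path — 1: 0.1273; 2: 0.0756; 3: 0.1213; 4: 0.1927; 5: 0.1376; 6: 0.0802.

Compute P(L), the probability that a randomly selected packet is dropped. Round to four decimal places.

P(2) = 1 − (0.676 + 0.074 + 0.042 + 0.05 + 0.054) = 0.104.
Summing over the partition,
P(L) = P(L|1)·P(1) + P(L|2)·P(2) + P(L|3)·P(3) + P(L|4)·P(4) + P(L|5)·P(5) + P(L|6)·P(6)
      = 0.1273·0.676 + 0.0756·0.104 + 0.1213·0.074 + 0.1927·0.042 + 0.1376·0.05 + 0.0802·0.054
      = 0.0860548 + 0.0078624 + 0.0089762 + 0.0080934 + 0.00688 + 0.0043308 = 0.1221976

0.1222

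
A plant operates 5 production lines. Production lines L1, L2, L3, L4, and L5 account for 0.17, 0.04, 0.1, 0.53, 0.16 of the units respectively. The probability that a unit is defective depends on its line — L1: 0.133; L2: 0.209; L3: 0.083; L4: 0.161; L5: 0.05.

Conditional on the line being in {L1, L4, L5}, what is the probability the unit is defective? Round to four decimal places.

P(D|S) ≈ 0.1348

Let S = {L1, L4, L5}.
P(S) = 0.17 + 0.53 + 0.16 = 0.86.
P(D ∩ S) = 0.133·0.17 + 0.161·0.53 + 0.05·0.16 = 0.02261 + 0.08533 + 0.008 = 0.11594.
P(D | S) = 0.11594 / 0.86 = 0.134814…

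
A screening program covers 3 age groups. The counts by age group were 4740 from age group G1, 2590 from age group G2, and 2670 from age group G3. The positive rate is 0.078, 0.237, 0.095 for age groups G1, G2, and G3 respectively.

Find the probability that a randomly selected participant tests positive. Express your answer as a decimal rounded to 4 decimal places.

P(T) ≈ 0.1237

Total: 4740 + 2590 + 2670 = 10000.
P(G1) = 4740/10000 = 0.474. P(G2) = 2590/10000 = 0.259. P(G3) = 2670/10000 = 0.267.
P(T) = P(T|G1)·P(G1) + P(T|G2)·P(G2) + P(T|G3)·P(G3)
      = 0.078·0.474 + 0.237·0.259 + 0.095·0.267
      = 0.036972 + 0.061383 + 0.025365 = 0.12372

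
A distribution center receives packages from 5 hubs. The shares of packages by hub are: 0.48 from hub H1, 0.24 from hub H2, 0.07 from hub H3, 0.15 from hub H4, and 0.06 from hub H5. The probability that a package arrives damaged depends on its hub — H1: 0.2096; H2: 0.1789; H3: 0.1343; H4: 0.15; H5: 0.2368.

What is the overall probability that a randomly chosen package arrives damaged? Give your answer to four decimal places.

Using total probability over the partition,
P(D) = P(D|H1)·P(H1) + P(D|H2)·P(H2) + P(D|H3)·P(H3) + P(D|H4)·P(H4) + P(D|H5)·P(H5)
      = 0.2096·0.48 + 0.1789·0.24 + 0.1343·0.07 + 0.15·0.15 + 0.2368·0.06
      = 0.100608 + 0.042936 + 0.009401 + 0.0225 + 0.014208 = 0.189653

P(D) ≈ 0.1897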